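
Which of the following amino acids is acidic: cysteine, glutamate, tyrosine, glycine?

Only D (aspartate) and E (glutamate) carry a side-chain carboxylic acid.
Of the listed options, only glutamate belongs to this group.

glutamate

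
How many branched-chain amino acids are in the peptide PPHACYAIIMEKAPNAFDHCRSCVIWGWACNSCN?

4

Valine (V), leucine (L), and isoleucine (I) are the branched-chain amino acids.
Matching residues: I8, I9, V24, I25.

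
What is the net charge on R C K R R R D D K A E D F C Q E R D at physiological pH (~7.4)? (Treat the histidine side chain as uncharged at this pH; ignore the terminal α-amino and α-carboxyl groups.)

+1

The side chains ionized at physiological pH are Lys/Arg (+1) and Asp/Glu (−1); with His treated as neutral, nothing else contributes.
Positive (K, R): R1, K3, R4, R5, R6, K9, R17 → +7.
Negative (D, E): D7, D8, E11, D12, E16, D18 → −6.
Net charge = (+7) + (−6) = +1.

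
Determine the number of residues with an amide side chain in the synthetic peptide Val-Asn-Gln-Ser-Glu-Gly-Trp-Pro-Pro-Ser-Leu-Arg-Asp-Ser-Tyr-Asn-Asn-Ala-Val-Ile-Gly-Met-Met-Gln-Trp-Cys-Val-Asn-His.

6

Only N (asparagine) and Q (glutamine) carry a side-chain carboxamide.
Matching residues: Asn2, Gln3, Asn16, Asn17, Gln24, Asn28.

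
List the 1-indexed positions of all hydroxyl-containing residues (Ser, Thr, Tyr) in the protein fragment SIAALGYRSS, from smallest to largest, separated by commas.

Matching residues: S1, Y7, S9, S10.

1, 7, 9, 10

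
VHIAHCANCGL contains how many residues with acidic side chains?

0

Only D (aspartate) and E (glutamate) carry a side-chain carboxylic acid.
None of the 11 residues belong to this group.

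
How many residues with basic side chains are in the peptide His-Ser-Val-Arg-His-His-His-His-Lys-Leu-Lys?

8

Lysine (K), arginine (R), and histidine (H) have basic, nitrogen-containing side chains.
Matching residues: His1, Arg4, His5, His6, His7, His8, Lys9, Lys11.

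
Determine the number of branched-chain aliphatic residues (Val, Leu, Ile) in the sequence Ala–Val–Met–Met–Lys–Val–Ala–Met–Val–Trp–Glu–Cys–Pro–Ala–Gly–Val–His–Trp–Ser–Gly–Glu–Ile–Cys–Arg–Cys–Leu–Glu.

Matching residues: Val2, Val6, Val9, Val16, Ile22, Leu26.

6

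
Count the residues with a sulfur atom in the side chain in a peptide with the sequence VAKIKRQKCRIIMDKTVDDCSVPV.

The sulfur-bearing residues are cysteine (–SH) and methionine (–S–CH₃).
Matching residues: C9, M13, C20.

3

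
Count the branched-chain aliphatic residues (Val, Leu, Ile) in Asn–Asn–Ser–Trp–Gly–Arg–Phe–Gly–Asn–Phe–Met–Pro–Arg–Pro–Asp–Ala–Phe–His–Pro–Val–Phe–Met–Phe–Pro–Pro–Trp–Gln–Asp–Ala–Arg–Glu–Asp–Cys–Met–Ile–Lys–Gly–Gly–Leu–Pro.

Matching residues: Val20, Ile35, Leu39.

3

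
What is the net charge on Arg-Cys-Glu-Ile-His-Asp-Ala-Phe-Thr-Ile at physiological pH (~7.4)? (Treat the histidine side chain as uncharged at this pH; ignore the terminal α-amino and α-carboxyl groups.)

Near pH 7.4, K and R contribute +1 each, D and E contribute −1 each, and every other side chain (His included, as stated) is uncharged.
Positive (K, R): Arg1 → +1.
Negative (D, E): Glu3, Asp6 → −2.
Net charge = (+1) + (−2) = −1.

-1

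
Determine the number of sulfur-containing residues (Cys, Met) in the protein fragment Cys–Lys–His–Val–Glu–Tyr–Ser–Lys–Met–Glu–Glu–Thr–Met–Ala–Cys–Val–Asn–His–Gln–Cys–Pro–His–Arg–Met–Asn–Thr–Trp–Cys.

Matching residues: Cys1, Met9, Met13, Cys15, Cys20, Met24, Cys28.

7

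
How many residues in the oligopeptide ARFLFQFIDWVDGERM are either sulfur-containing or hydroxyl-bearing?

1

Sulfur-containing: C, M. Hydroxyl-bearing: S, T, Y.
Sulfur-containing residues here: M16 (1).
Hydroxyl-bearing residues here: none (0).
The two groups share no amino acid, so total = 1 + 0 = 1.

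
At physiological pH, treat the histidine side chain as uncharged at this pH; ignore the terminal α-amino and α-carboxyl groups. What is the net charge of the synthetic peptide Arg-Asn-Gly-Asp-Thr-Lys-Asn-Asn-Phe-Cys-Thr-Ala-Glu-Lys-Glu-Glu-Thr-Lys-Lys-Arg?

+2

The side chains ionized at physiological pH are Lys/Arg (+1) and Asp/Glu (−1); with His treated as neutral, nothing else contributes.
Positive (K, R): Arg1, Lys6, Lys14, Lys18, Lys19, Arg20 → +6.
Negative (D, E): Asp4, Glu13, Glu15, Glu16 → −4.
Net charge = (+6) + (−4) = +2.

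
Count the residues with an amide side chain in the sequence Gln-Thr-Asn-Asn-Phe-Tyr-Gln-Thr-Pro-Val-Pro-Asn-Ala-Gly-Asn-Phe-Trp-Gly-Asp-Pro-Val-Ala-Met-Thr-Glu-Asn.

Asparagine (N) and glutamine (Q) have uncharged amide side chains.
Matching residues: Gln1, Asn3, Asn4, Gln7, Asn12, Asn15, Asn26.

7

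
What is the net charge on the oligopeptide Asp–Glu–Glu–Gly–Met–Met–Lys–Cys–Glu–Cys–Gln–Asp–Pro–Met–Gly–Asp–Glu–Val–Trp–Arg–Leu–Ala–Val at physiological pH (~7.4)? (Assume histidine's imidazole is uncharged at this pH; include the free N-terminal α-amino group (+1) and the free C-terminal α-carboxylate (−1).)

-5

At pH ~7.4 the Lys and Arg side chains are protonated (+1), the Asp and Glu side chains are deprotonated (−1), and with His taken as neutral all other side chains carry no charge.
Positive (K, R): Lys7, Arg20 → +2.
Negative (D, E): Asp1, Glu2, Glu3, Glu9, Asp12, Asp16, Glu17 → −7.
The N-terminus (+1) and C-terminus (−1) cancel.
Net charge = (+2) + (−7) = −5.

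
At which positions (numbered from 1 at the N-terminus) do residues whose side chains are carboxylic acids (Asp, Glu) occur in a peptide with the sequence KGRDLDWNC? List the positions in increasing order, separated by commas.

Matching residues: D4, D6.

4, 6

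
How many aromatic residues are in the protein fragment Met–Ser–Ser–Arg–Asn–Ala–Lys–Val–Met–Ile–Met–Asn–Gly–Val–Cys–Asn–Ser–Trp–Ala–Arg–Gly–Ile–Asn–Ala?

1

The aromatic amino acids are Phe (F, benzyl), Trp (W, indole), and Tyr (Y, phenol).
Matching residues: Trp18.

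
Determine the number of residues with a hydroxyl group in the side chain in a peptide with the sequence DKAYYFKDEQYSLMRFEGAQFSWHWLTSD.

Serine (S), threonine (T), and tyrosine (Y) each carry a hydroxyl group on the side chain.
Matching residues: Y4, Y5, Y11, S12, S22, T27, S28.

7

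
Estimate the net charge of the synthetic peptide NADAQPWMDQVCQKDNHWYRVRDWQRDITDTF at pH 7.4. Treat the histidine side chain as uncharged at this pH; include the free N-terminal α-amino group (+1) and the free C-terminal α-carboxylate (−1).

At pH ~7.4 the Lys and Arg side chains are protonated (+1), the Asp and Glu side chains are deprotonated (−1), and with His taken as neutral all other side chains carry no charge.
Positive (K, R): K14, R20, R22, R26 → +4.
Negative (D, E): D3, D9, D15, D23, D27, D30 → −6.
The N-terminus (+1) and C-terminus (−1) cancel.
Net charge = (+4) + (−6) = −2.

-2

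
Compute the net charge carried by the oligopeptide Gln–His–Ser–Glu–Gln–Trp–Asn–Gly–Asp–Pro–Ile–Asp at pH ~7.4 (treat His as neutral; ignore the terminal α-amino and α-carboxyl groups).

-3

The side chains ionized at physiological pH are Lys/Arg (+1) and Asp/Glu (−1); with His treated as neutral, nothing else contributes.
Positive (K, R): none → +0.
Negative (D, E): Glu4, Asp9, Asp12 → −3.
Net charge = (+0) + (−3) = −3.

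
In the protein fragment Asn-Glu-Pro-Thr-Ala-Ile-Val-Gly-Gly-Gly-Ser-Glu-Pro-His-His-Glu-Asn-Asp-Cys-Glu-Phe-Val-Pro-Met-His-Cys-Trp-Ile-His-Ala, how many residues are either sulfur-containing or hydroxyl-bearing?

5

Sulfur-containing: C, M. Hydroxyl-bearing: S, T, Y.
Sulfur-containing residues here: Cys19, Met24, Cys26 (3).
Hydroxyl-bearing residues here: Thr4, Ser11 (2).
The two groups share no amino acid, so total = 3 + 2 = 5.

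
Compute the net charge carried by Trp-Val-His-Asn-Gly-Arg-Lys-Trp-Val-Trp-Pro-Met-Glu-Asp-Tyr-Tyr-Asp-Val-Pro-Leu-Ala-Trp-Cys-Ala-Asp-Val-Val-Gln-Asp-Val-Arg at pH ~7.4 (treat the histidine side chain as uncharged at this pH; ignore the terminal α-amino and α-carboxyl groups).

At pH ~7.4 the Lys and Arg side chains are protonated (+1), the Asp and Glu side chains are deprotonated (−1), and with His taken as neutral all other side chains carry no charge.
Positive (K, R): Arg6, Lys7, Arg31 → +3.
Negative (D, E): Glu13, Asp14, Asp17, Asp25, Asp29 → −5.
Net charge = (+3) + (−5) = −2.

-2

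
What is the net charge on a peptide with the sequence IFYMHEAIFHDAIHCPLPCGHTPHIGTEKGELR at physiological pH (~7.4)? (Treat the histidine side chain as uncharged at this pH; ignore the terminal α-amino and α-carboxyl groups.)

At pH ~7.4 the Lys and Arg side chains are protonated (+1), the Asp and Glu side chains are deprotonated (−1), and with His taken as neutral all other side chains carry no charge.
Positive (K, R): K29, R33 → +2.
Negative (D, E): E6, D11, E28, E31 → −4.
Net charge = (+2) + (−4) = −2.

-2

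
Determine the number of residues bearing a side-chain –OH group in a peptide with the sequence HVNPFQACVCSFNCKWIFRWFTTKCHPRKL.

3

S, T, and Y are the three residues with a side-chain hydroxyl.
Matching residues: S11, T22, T23.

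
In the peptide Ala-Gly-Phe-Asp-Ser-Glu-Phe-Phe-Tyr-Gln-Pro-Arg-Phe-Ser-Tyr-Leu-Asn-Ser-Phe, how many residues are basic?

Lysine (K), arginine (R), and histidine (H) have basic, nitrogen-containing side chains.
Matching residues: Arg12.

1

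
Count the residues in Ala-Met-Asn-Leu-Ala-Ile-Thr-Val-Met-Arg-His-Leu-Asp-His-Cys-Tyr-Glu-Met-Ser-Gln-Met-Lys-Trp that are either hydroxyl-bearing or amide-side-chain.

Hydroxyl-bearing: S, T, Y. Amide-side-chain: N, Q.
Hydroxyl-bearing residues here: Thr7, Tyr16, Ser19 (3).
Amide-side-chain residues here: Asn3, Gln20 (2).
The two groups share no amino acid, so total = 3 + 2 = 5.

5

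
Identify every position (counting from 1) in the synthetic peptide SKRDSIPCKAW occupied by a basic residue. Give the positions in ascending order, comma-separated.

K, R, and H are the three residues with basic side chains (ε-amine, guanidinium, and imidazole respectively).
Matching residues: K2, R3, K9.

2, 3, 9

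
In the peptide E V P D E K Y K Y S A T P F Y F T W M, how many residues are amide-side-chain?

Only N (asparagine) and Q (glutamine) carry a side-chain carboxamide.
None of the 19 residues belong to this group.

0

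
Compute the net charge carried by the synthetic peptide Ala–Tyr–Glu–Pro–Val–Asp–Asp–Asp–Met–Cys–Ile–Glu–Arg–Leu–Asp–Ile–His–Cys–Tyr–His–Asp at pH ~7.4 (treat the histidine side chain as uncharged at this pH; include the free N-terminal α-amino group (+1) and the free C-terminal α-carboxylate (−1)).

-6

Near pH 7.4, K and R contribute +1 each, D and E contribute −1 each, and every other side chain (His included, as stated) is uncharged.
Positive (K, R): Arg13 → +1.
Negative (D, E): Glu3, Asp6, Asp7, Asp8, Glu12, Asp15, Asp21 → −7.
The N-terminus (+1) and C-terminus (−1) cancel.
Net charge = (+1) + (−7) = −6.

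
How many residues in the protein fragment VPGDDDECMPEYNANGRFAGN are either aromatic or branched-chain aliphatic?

Aromatic: F, W, Y. Branched-chain aliphatic: I, L, V.
Aromatic residues here: Y12, F18 (2).
Branched-chain aliphatic residues here: V1 (1).
The two groups share no amino acid, so total = 2 + 1 = 3.

3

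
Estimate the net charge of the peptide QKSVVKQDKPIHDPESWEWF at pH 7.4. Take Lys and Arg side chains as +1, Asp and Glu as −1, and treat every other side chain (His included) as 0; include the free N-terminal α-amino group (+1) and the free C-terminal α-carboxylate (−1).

Positive (K, R): K2, K6, K9 → +3.
Negative (D, E): D8, D13, E15, E18 → −4.
The N-terminus (+1) and C-terminus (−1) cancel.
Net charge = (+3) + (−4) = −1.

-1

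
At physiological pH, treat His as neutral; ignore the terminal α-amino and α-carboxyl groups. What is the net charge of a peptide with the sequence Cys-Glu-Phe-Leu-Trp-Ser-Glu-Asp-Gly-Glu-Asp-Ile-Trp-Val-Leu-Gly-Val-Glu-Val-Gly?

-6

Near pH 7.4, K and R contribute +1 each, D and E contribute −1 each, and every other side chain (His included, as stated) is uncharged.
Positive (K, R): none → +0.
Negative (D, E): Glu2, Glu7, Asp8, Glu10, Asp11, Glu18 → −6.
Net charge = (+0) + (−6) = −6.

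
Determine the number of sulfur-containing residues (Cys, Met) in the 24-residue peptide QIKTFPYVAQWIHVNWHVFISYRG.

0

None of the 24 residues belong to this group.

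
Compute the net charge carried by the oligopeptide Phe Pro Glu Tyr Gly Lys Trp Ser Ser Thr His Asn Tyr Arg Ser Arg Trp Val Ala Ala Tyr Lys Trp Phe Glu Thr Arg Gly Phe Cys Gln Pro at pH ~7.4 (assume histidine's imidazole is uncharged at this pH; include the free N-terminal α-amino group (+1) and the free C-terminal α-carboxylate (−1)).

The side chains ionized at physiological pH are Lys/Arg (+1) and Asp/Glu (−1); with His treated as neutral, nothing else contributes.
Positive (K, R): Lys6, Arg14, Arg16, Lys22, Arg27 → +5.
Negative (D, E): Glu3, Glu25 → −2.
The N-terminus (+1) and C-terminus (−1) cancel.
Net charge = (+5) + (−2) = +3.

+3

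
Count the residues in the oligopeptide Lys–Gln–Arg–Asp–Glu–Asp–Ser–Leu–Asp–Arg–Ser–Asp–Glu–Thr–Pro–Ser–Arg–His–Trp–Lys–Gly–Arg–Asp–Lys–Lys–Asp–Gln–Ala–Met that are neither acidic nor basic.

12

Acidic: D, E. Basic: K, R, H. All other residues are neither.
Matching residues: Gln2, Ser7, Leu8, Ser11, Thr14, Pro15, Ser16, Trp19, Gly21, Gln27, Ala28, Met29.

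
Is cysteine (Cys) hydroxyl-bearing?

No

The –OH-bearing residues are Ser, Thr (aliphatic alcohols), and Tyr (phenol).
Cysteine is not in this group.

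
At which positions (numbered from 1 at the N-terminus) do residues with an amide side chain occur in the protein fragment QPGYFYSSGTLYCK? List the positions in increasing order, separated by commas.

1

Asparagine (N) and glutamine (Q) have uncharged amide side chains.
Matching residues: Q1.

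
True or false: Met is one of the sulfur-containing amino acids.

The sulfur-bearing residues are cysteine (–SH) and methionine (–S–CH₃).
Methionine is in this group.

True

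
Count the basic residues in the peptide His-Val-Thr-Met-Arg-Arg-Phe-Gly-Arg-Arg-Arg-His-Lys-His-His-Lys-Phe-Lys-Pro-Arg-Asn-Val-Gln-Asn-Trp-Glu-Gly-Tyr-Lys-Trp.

K, R, and H are the three residues with basic side chains (ε-amine, guanidinium, and imidazole respectively).
Matching residues: His1, Arg5, Arg6, Arg9, Arg10, Arg11, His12, Lys13, His14, His15, Lys16, Lys18, Arg20, Lys29.

14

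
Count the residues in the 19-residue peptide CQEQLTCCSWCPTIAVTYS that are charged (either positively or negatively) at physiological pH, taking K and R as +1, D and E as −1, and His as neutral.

1

Charged side chains at pH ~7.4: K, R (positive); D, E (negative).
Matching residues: E3.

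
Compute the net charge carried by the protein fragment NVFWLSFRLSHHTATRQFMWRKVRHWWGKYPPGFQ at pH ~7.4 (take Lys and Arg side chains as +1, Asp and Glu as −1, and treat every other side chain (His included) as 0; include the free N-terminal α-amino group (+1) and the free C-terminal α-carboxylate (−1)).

+6

Positive (K, R): R8, R16, R21, K22, R24, K29 → +6.
Negative (D, E): none → −0.
The N-terminus (+1) and C-terminus (−1) cancel.
Net charge = (+6) + (−0) = +6.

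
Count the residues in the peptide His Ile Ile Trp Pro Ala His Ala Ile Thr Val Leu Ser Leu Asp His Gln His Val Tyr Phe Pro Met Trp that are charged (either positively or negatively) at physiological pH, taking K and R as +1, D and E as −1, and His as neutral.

Charged side chains at pH ~7.4: K, R (positive); D, E (negative).
Matching residues: Asp15.

1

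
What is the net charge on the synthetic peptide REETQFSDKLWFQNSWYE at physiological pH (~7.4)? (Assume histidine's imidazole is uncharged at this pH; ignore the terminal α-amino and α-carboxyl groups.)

Near pH 7.4, K and R contribute +1 each, D and E contribute −1 each, and every other side chain (His included, as stated) is uncharged.
Positive (K, R): R1, K9 → +2.
Negative (D, E): E2, E3, D8, E18 → −4.
Net charge = (+2) + (−4) = −2.

-2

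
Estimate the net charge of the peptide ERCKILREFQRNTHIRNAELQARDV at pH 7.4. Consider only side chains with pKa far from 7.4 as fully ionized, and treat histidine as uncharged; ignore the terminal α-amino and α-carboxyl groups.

At pH ~7.4 the Lys and Arg side chains are protonated (+1), the Asp and Glu side chains are deprotonated (−1), and with His taken as neutral all other side chains carry no charge.
Positive (K, R): R2, K4, R7, R11, R16, R23 → +6.
Negative (D, E): E1, E8, E19, D24 → −4.
Net charge = (+6) + (−4) = +2.

+2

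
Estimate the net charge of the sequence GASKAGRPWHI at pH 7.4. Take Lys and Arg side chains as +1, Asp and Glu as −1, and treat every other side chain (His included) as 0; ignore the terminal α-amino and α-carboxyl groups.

+2

Positive (K, R): K4, R7 → +2.
Negative (D, E): none → −0.
Net charge = (+2) + (−0) = +2.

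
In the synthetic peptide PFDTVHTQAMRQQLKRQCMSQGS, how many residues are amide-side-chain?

Only N (asparagine) and Q (glutamine) carry a side-chain carboxamide.
Matching residues: Q8, Q12, Q13, Q17, Q21.

5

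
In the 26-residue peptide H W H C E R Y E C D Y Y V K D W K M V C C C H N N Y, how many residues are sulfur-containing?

6

Cysteine (C, thiol) and methionine (M, thioether) are the two sulfur-containing amino acids.
Matching residues: C4, C9, M18, C20, C21, C22.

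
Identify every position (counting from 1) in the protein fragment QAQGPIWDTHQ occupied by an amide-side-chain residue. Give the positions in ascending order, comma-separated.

1, 3, 11

Only N (asparagine) and Q (glutamine) carry a side-chain carboxamide.
Matching residues: Q1, Q3, Q11.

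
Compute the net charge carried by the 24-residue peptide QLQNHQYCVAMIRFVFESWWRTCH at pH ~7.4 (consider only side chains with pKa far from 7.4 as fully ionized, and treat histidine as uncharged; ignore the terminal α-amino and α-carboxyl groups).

At pH ~7.4 the Lys and Arg side chains are protonated (+1), the Asp and Glu side chains are deprotonated (−1), and with His taken as neutral all other side chains carry no charge.
Positive (K, R): R13, R21 → +2.
Negative (D, E): E17 → −1.
Net charge = (+2) + (−1) = +1.

+1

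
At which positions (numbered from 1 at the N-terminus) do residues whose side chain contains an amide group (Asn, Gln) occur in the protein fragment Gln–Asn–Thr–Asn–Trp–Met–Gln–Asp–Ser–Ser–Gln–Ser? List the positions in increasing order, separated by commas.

1, 2, 4, 7, 11

Matching residues: Gln1, Asn2, Asn4, Gln7, Gln11.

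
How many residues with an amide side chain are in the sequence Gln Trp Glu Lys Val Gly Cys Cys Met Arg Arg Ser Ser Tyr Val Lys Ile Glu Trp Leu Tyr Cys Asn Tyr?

Asparagine (N) and glutamine (Q) have uncharged amide side chains.
Matching residues: Gln1, Asn23.

2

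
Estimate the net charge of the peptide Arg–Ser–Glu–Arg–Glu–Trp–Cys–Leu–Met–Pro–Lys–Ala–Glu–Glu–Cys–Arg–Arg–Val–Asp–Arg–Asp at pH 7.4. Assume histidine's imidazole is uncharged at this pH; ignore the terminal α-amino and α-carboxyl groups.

At pH ~7.4 the Lys and Arg side chains are protonated (+1), the Asp and Glu side chains are deprotonated (−1), and with His taken as neutral all other side chains carry no charge.
Positive (K, R): Arg1, Arg4, Lys11, Arg16, Arg17, Arg20 → +6.
Negative (D, E): Glu3, Glu5, Glu13, Glu14, Asp19, Asp21 → −6.
Net charge = (+6) + (−6) = 0.

0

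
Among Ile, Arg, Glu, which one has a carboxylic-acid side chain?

Only D (aspartate) and E (glutamate) carry a side-chain carboxylic acid.
Of the listed options, only Glu belongs to this group.

Glu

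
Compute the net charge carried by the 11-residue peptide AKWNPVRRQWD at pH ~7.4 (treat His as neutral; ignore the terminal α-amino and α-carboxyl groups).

The side chains ionized at physiological pH are Lys/Arg (+1) and Asp/Glu (−1); with His treated as neutral, nothing else contributes.
Positive (K, R): K2, R7, R8 → +3.
Negative (D, E): D11 → −1.
Net charge = (+3) + (−1) = +2.

+2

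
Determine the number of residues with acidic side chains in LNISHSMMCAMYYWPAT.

0

Aspartate (D) and glutamate (E) have carboxylic-acid side chains and are the acidic amino acids.
None of the 17 residues belong to this group.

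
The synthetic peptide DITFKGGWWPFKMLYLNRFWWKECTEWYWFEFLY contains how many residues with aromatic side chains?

Phenylalanine (F), tryptophan (W), and tyrosine (Y) have aromatic ring side chains.
Matching residues: F4, W8, W9, F11, Y15, F19, W20, W21, W27, Y28, W29, F30, F32, Y34.

14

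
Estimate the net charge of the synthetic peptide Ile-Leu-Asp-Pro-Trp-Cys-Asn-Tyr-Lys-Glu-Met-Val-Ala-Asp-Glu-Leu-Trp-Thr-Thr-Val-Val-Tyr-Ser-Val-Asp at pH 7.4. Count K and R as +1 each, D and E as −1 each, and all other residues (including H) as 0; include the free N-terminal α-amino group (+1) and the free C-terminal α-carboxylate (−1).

-4

Positive (K, R): Lys9 → +1.
Negative (D, E): Asp3, Glu10, Asp14, Glu15, Asp25 → −5.
The N-terminus (+1) and C-terminus (−1) cancel.
Net charge = (+1) + (−5) = −4.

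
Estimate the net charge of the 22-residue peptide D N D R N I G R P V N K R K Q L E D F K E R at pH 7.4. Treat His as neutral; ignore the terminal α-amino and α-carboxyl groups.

At pH ~7.4 the Lys and Arg side chains are protonated (+1), the Asp and Glu side chains are deprotonated (−1), and with His taken as neutral all other side chains carry no charge.
Positive (K, R): R4, R8, K12, R13, K14, K20, R22 → +7.
Negative (D, E): D1, D3, E17, D18, E21 → −5.
Net charge = (+7) + (−5) = +2.

+2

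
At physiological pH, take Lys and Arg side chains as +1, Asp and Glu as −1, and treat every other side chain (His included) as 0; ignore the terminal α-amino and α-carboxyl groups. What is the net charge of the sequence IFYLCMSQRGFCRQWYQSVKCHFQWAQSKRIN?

+5

Positive (K, R): R9, R13, K20, K29, R30 → +5.
Negative (D, E): none → −0.
Net charge = (+5) + (−0) = +5.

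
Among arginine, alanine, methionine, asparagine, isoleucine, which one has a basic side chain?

Lysine (K), arginine (R), and histidine (H) have basic, nitrogen-containing side chains.
Of the listed options, only arginine belongs to this group.

arginine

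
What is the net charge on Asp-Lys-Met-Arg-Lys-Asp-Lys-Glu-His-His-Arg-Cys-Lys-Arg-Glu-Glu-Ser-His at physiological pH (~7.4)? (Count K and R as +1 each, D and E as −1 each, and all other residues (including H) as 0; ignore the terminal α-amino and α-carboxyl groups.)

Positive (K, R): Lys2, Arg4, Lys5, Lys7, Arg11, Lys13, Arg14 → +7.
Negative (D, E): Asp1, Asp6, Glu8, Glu15, Glu16 → −5.
Net charge = (+7) + (−5) = +2.

+2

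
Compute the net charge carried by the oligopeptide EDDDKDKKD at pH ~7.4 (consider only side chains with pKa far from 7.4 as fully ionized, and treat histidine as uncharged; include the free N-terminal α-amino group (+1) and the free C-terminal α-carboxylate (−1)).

-3

Near pH 7.4, K and R contribute +1 each, D and E contribute −1 each, and every other side chain (His included, as stated) is uncharged.
Positive (K, R): K5, K7, K8 → +3.
Negative (D, E): E1, D2, D3, D4, D6, D9 → −6.
The N-terminus (+1) and C-terminus (−1) cancel.
Net charge = (+3) + (−6) = −3.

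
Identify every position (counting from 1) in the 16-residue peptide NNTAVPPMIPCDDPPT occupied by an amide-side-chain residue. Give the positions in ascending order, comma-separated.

1, 2

The amide-side-chain residues are Asn (N) and Gln (Q).
Matching residues: N1, N2.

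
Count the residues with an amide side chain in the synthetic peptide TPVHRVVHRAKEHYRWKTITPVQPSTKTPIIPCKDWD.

1

Only N (asparagine) and Q (glutamine) carry a side-chain carboxamide.
Matching residues: Q23.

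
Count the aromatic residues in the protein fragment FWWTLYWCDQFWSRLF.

8

The aromatic amino acids are Phe (F, benzyl), Trp (W, indole), and Tyr (Y, phenol).
Matching residues: F1, W2, W3, Y6, W7, F11, W12, F16.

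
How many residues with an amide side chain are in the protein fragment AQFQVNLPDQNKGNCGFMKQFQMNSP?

9

The amide-side-chain residues are Asn (N) and Gln (Q).
Matching residues: Q2, Q4, N6, Q10, N11, N14, Q20, Q22, N24.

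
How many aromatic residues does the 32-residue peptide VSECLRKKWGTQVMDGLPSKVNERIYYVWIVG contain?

4

The aromatic amino acids are Phe (F, benzyl), Trp (W, indole), and Tyr (Y, phenol).
Matching residues: W9, Y26, Y27, W29.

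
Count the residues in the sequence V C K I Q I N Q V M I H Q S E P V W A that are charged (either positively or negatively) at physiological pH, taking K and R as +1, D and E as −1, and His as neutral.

Charged side chains at pH ~7.4: K, R (positive); D, E (negative).
Matching residues: K3, E15.

2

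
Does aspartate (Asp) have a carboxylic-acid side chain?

Yes

Aspartate (D) and glutamate (E) have carboxylic-acid side chains and are the acidic amino acids.
Aspartate is in this group.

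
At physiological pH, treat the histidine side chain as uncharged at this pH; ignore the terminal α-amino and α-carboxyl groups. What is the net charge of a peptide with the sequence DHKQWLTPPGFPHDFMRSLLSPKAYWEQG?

0

The side chains ionized at physiological pH are Lys/Arg (+1) and Asp/Glu (−1); with His treated as neutral, nothing else contributes.
Positive (K, R): K3, R17, K23 → +3.
Negative (D, E): D1, D14, E27 → −3.
Net charge = (+3) + (−3) = 0.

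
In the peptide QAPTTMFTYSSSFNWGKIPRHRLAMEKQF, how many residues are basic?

Lysine (K), arginine (R), and histidine (H) have basic, nitrogen-containing side chains.
Matching residues: K17, R20, H21, R22, K27.

5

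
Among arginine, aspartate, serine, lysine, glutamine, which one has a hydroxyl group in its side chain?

The –OH-bearing residues are Ser, Thr (aliphatic alcohols), and Tyr (phenol).
Of the listed options, only serine belongs to this group.

serine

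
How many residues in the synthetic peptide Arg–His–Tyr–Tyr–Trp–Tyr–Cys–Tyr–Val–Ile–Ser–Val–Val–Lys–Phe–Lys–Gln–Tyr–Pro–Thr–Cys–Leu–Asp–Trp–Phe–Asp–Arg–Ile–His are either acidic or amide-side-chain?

3

Acidic: D, E. Amide-side-chain: N, Q.
Acidic residues here: Asp23, Asp26 (2).
Amide-side-chain residues here: Gln17 (1).
The two groups share no amino acid, so total = 2 + 1 = 3.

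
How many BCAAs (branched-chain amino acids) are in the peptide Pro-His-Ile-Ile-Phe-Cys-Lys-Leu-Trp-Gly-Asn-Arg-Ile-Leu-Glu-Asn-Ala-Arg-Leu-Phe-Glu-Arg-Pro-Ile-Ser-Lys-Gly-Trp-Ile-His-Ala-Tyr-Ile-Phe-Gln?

V, L, and I make up the branched-chain aliphatic group.
Matching residues: Ile3, Ile4, Leu8, Ile13, Leu14, Leu19, Ile24, Ile29, Ile33.

9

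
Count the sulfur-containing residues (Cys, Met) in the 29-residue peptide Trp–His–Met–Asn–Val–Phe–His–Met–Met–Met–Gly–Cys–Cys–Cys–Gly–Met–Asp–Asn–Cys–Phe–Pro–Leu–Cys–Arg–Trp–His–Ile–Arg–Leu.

Matching residues: Met3, Met8, Met9, Met10, Cys12, Cys13, Cys14, Met16, Cys19, Cys23.

10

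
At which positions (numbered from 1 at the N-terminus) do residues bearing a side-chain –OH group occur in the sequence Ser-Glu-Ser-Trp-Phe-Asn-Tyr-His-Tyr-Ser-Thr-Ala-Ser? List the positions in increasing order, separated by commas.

S, T, and Y are the three residues with a side-chain hydroxyl.
Matching residues: Ser1, Ser3, Tyr7, Tyr9, Ser10, Thr11, Ser13.

1, 3, 7, 9, 10, 11, 13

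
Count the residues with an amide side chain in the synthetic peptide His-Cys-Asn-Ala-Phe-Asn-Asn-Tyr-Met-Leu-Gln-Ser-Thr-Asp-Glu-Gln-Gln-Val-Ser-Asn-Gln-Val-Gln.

9

The amide-side-chain residues are Asn (N) and Gln (Q).
Matching residues: Asn3, Asn6, Asn7, Gln11, Gln16, Gln17, Asn20, Gln21, Gln23.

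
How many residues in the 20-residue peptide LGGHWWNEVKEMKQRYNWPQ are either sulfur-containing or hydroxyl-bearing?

2

Sulfur-containing: C, M. Hydroxyl-bearing: S, T, Y.
Sulfur-containing residues here: M12 (1).
Hydroxyl-bearing residues here: Y16 (1).
The two groups share no amino acid, so total = 1 + 1 = 2.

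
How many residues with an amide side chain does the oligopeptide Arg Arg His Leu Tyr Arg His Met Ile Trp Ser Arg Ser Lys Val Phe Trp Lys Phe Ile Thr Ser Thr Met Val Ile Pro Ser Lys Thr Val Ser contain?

Asparagine (N) and glutamine (Q) have uncharged amide side chains.
None of the 32 residues belong to this group.

0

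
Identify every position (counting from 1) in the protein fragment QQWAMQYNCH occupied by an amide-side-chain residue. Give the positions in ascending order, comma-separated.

1, 2, 6, 8

Matching residues: Q1, Q2, Q6, N8.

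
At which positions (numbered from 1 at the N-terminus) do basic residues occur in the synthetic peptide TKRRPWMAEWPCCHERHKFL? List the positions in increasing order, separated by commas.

2, 3, 4, 14, 16, 17, 18

Lysine (K), arginine (R), and histidine (H) have basic, nitrogen-containing side chains.
Matching residues: K2, R3, R4, H14, R16, H17, K18.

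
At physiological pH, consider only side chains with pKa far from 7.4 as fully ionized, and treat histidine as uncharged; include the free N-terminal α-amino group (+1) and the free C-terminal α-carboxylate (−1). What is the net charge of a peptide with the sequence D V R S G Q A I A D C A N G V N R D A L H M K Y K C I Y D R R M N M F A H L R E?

+2

The side chains ionized at physiological pH are Lys/Arg (+1) and Asp/Glu (−1); with His treated as neutral, nothing else contributes.
Positive (K, R): R3, R17, K23, K25, R30, R31, R39 → +7.
Negative (D, E): D1, D10, D18, D29, E40 → −5.
The N-terminus (+1) and C-terminus (−1) cancel.
Net charge = (+7) + (−5) = +2.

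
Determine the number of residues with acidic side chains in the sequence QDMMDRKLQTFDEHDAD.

6

The acidic residues are Asp (D) and Glu (E), whose side chains end in a carboxylate group.
Matching residues: D2, D5, D12, E13, D15, D17.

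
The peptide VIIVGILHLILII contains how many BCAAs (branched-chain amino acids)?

Valine (V), leucine (L), and isoleucine (I) are the branched-chain amino acids.
Matching residues: V1, I2, I3, V4, I6, L7, L9, I10, L11, I12, I13.

11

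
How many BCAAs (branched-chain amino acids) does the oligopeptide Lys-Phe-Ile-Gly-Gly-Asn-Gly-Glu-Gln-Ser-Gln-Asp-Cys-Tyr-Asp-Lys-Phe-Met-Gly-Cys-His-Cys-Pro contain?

1

V, L, and I make up the branched-chain aliphatic group.
Matching residues: Ile3.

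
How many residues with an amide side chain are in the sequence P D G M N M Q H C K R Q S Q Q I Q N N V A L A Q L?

The amide-side-chain residues are Asn (N) and Gln (Q).
Matching residues: N5, Q7, Q12, Q14, Q15, Q17, N18, N19, Q24.

9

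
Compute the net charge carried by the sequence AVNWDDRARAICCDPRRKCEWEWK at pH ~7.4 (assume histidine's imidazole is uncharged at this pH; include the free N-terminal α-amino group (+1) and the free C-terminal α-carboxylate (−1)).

+1

The side chains ionized at physiological pH are Lys/Arg (+1) and Asp/Glu (−1); with His treated as neutral, nothing else contributes.
Positive (K, R): R7, R9, R16, R17, K18, K24 → +6.
Negative (D, E): D5, D6, D14, E20, E22 → −5.
The N-terminus (+1) and C-terminus (−1) cancel.
Net charge = (+6) + (−5) = +1.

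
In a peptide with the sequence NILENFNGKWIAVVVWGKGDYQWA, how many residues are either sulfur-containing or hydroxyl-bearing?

Sulfur-containing: C, M. Hydroxyl-bearing: S, T, Y.
Sulfur-containing residues here: none (0).
Hydroxyl-bearing residues here: Y21 (1).
The two groups share no amino acid, so total = 0 + 1 = 1.

1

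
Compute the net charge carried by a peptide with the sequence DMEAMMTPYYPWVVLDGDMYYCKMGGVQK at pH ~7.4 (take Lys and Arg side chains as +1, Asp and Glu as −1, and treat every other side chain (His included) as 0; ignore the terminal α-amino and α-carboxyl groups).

Positive (K, R): K23, K29 → +2.
Negative (D, E): D1, E3, D16, D18 → −4.
Net charge = (+2) + (−4) = −2.

-2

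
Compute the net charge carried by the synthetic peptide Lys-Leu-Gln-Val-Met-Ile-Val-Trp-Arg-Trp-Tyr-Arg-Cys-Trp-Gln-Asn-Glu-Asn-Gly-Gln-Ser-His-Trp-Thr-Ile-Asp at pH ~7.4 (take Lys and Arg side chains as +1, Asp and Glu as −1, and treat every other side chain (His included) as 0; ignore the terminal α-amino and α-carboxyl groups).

Positive (K, R): Lys1, Arg9, Arg12 → +3.
Negative (D, E): Glu17, Asp26 → −2.
Net charge = (+3) + (−2) = +1.

+1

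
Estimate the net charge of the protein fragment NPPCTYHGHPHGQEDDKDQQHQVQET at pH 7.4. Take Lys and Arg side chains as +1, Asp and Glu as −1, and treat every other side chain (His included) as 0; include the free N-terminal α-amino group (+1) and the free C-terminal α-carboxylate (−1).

Positive (K, R): K17 → +1.
Negative (D, E): E14, D15, D16, D18, E25 → −5.
The N-terminus (+1) and C-terminus (−1) cancel.
Net charge = (+1) + (−5) = −4.

-4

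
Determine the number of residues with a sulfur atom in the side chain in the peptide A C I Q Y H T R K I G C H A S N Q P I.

The sulfur-bearing residues are cysteine (–SH) and methionine (–S–CH₃).
Matching residues: C2, C12.

2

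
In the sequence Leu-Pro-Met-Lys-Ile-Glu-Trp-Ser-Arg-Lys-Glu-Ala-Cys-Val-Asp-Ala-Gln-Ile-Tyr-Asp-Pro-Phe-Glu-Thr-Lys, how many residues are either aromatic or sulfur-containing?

Aromatic: F, W, Y. Sulfur-containing: C, M.
Aromatic residues here: Trp7, Tyr19, Phe22 (3).
Sulfur-containing residues here: Met3, Cys13 (2).
The two groups share no amino acid, so total = 3 + 2 = 5.

5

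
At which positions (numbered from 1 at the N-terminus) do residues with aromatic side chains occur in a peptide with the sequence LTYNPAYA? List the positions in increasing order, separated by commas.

3, 7

The aromatic amino acids are Phe (F, benzyl), Trp (W, indole), and Tyr (Y, phenol).
Matching residues: Y3, Y7.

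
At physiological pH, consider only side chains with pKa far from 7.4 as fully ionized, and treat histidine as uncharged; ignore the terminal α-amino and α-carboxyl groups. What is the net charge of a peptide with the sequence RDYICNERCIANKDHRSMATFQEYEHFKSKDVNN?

0

The side chains ionized at physiological pH are Lys/Arg (+1) and Asp/Glu (−1); with His treated as neutral, nothing else contributes.
Positive (K, R): R1, R8, K13, R16, K28, K30 → +6.
Negative (D, E): D2, E7, D14, E23, E25, D31 → −6.
Net charge = (+6) + (−6) = 0.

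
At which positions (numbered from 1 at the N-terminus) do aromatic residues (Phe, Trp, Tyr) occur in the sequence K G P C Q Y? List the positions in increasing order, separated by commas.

6

Matching residues: Y6.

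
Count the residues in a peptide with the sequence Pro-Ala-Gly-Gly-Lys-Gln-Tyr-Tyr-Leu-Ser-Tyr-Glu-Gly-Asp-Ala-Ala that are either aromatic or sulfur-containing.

3

Aromatic: F, W, Y. Sulfur-containing: C, M.
Aromatic residues here: Tyr7, Tyr8, Tyr11 (3).
Sulfur-containing residues here: none (0).
The two groups share no amino acid, so total = 3 + 0 = 3.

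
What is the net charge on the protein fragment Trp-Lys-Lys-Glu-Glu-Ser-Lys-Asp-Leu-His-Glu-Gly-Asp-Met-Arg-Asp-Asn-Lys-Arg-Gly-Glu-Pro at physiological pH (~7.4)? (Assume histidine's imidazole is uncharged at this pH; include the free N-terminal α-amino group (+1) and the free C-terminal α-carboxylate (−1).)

-1

At pH ~7.4 the Lys and Arg side chains are protonated (+1), the Asp and Glu side chains are deprotonated (−1), and with His taken as neutral all other side chains carry no charge.
Positive (K, R): Lys2, Lys3, Lys7, Arg15, Lys18, Arg19 → +6.
Negative (D, E): Glu4, Glu5, Asp8, Glu11, Asp13, Asp16, Glu21 → −7.
The N-terminus (+1) and C-terminus (−1) cancel.
Net charge = (+6) + (−7) = −1.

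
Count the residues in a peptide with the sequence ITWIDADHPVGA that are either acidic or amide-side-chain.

2

Acidic: D, E. Amide-side-chain: N, Q.
Acidic residues here: D5, D7 (2).
Amide-side-chain residues here: none (0).
The two groups share no amino acid, so total = 2 + 0 = 2.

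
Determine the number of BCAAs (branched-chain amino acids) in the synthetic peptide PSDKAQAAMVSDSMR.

1

Valine (V), leucine (L), and isoleucine (I) are the branched-chain amino acids.
Matching residues: V10.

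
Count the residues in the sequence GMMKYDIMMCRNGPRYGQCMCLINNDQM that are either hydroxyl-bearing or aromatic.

Hydroxyl-bearing: S, T, Y. Aromatic: F, W, Y.
Hydroxyl-bearing residues here: Y5, Y16 (2).
Aromatic residues here: Y5, Y16 (2).
Y is in both groups, so the 2 Y residues must not be double-counted.
Total = 2 + 2 − 2 = 2.

2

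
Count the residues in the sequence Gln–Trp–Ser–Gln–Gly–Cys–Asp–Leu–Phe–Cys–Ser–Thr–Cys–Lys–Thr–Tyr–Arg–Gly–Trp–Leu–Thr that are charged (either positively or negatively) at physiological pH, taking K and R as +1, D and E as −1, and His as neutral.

3

Charged side chains at pH ~7.4: K, R (positive); D, E (negative).
Matching residues: Asp7, Lys14, Arg17.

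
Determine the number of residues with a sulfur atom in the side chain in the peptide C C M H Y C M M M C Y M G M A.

10

Only Cys (C) and Met (M) have a sulfur atom in the side chain.
Matching residues: C1, C2, M3, C6, M7, M8, M9, C10, M12, M14.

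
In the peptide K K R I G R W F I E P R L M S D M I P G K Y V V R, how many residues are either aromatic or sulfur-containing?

5

Aromatic: F, W, Y. Sulfur-containing: C, M.
Aromatic residues here: W7, F8, Y22 (3).
Sulfur-containing residues here: M14, M17 (2).
The two groups share no amino acid, so total = 3 + 2 = 5.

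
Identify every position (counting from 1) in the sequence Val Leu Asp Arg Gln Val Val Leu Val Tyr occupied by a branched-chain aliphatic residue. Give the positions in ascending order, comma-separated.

V, L, and I make up the branched-chain aliphatic group.
Matching residues: Val1, Leu2, Val6, Val7, Leu8, Val9.

1, 2, 6, 7, 8, 9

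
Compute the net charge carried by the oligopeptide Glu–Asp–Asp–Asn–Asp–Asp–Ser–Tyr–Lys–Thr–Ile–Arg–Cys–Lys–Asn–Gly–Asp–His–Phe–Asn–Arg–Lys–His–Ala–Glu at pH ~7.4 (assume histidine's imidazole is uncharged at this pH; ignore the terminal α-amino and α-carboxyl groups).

-2

At pH ~7.4 the Lys and Arg side chains are protonated (+1), the Asp and Glu side chains are deprotonated (−1), and with His taken as neutral all other side chains carry no charge.
Positive (K, R): Lys9, Arg12, Lys14, Arg21, Lys22 → +5.
Negative (D, E): Glu1, Asp2, Asp3, Asp5, Asp6, Asp17, Glu25 → −7.
Net charge = (+5) + (−7) = −2.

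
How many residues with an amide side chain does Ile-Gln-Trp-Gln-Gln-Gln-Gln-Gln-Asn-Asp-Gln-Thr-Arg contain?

8

Asparagine (N) and glutamine (Q) have uncharged amide side chains.
Matching residues: Gln2, Gln4, Gln5, Gln6, Gln7, Gln8, Asn9, Gln11.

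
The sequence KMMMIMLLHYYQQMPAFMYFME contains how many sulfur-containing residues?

The sulfur-bearing residues are cysteine (–SH) and methionine (–S–CH₃).
Matching residues: M2, M3, M4, M6, M14, M18, M21.

7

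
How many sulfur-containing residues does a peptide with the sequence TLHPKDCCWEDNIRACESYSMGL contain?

4

The sulfur-bearing residues are cysteine (–SH) and methionine (–S–CH₃).
Matching residues: C7, C8, C16, M21.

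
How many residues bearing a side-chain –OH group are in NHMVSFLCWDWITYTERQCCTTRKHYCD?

7

S, T, and Y are the three residues with a side-chain hydroxyl.
Matching residues: S5, T13, Y14, T15, T21, T22, Y26.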